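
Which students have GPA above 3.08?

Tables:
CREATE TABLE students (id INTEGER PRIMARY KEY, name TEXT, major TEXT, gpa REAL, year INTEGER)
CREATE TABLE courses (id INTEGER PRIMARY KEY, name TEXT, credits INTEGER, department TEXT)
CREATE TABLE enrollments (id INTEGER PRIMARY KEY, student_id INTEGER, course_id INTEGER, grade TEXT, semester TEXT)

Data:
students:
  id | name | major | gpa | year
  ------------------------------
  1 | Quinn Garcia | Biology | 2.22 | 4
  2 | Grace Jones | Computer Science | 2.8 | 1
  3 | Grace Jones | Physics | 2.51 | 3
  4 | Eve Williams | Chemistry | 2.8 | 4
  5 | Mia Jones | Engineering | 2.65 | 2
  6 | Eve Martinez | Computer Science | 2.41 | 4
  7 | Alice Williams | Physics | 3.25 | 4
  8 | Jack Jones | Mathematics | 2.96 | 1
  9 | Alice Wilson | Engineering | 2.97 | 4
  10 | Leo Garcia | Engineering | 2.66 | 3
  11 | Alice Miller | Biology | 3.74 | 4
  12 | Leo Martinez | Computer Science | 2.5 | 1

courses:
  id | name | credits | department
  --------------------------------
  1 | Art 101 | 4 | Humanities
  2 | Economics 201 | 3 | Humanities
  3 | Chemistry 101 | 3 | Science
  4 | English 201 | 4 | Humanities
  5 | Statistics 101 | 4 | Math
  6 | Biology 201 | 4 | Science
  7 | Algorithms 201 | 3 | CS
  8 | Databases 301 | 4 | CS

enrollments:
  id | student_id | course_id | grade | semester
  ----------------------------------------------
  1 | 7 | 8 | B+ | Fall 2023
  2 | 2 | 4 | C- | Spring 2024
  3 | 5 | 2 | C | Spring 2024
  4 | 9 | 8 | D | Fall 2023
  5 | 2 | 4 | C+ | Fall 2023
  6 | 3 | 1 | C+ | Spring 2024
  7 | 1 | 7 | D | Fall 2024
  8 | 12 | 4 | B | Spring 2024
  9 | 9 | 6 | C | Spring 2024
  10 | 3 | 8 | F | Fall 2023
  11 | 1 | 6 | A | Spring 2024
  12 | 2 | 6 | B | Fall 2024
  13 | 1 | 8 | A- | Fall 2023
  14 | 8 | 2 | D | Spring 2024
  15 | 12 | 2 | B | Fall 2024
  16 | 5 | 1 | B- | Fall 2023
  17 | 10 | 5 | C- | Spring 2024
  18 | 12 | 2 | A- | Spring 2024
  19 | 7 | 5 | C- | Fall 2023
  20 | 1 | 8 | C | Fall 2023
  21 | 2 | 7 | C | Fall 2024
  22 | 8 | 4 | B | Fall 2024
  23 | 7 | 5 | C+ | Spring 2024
SELECT name, gpa FROM students WHERE gpa > 3.08

Execution result:
name | gpa
Alice Williams | 3.25
Alice Miller | 3.74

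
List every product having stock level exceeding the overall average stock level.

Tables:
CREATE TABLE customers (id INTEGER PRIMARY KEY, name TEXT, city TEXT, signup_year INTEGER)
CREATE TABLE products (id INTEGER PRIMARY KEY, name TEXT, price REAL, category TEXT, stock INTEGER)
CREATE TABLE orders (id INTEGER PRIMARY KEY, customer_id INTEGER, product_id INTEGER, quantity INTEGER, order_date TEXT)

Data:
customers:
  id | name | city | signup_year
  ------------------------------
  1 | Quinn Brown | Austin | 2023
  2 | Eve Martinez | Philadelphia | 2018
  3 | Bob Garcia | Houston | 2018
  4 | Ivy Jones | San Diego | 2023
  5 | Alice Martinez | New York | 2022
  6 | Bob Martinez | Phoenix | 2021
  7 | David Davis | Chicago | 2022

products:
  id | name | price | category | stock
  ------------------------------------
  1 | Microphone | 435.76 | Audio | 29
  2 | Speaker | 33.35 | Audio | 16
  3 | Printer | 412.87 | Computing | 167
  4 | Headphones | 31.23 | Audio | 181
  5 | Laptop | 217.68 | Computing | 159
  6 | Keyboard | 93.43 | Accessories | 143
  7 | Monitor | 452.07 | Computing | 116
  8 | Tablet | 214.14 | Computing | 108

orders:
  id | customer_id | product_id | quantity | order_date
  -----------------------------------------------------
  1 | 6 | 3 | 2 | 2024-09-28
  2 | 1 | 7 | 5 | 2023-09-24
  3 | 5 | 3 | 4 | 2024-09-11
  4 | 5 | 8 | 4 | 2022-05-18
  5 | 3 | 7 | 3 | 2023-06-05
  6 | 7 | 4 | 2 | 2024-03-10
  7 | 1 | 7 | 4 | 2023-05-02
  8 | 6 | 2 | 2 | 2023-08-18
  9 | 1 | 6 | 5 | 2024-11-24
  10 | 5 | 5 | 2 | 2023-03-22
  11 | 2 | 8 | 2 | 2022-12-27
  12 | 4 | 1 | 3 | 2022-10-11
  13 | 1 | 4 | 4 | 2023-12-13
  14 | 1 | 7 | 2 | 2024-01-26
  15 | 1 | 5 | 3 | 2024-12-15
SELECT name, stock FROM products WHERE stock > (SELECT AVG(stock) FROM products)

Execution result:
name | stock
Printer | 167
Headphones | 181
Laptop | 159
Keyboard | 143
Monitor | 116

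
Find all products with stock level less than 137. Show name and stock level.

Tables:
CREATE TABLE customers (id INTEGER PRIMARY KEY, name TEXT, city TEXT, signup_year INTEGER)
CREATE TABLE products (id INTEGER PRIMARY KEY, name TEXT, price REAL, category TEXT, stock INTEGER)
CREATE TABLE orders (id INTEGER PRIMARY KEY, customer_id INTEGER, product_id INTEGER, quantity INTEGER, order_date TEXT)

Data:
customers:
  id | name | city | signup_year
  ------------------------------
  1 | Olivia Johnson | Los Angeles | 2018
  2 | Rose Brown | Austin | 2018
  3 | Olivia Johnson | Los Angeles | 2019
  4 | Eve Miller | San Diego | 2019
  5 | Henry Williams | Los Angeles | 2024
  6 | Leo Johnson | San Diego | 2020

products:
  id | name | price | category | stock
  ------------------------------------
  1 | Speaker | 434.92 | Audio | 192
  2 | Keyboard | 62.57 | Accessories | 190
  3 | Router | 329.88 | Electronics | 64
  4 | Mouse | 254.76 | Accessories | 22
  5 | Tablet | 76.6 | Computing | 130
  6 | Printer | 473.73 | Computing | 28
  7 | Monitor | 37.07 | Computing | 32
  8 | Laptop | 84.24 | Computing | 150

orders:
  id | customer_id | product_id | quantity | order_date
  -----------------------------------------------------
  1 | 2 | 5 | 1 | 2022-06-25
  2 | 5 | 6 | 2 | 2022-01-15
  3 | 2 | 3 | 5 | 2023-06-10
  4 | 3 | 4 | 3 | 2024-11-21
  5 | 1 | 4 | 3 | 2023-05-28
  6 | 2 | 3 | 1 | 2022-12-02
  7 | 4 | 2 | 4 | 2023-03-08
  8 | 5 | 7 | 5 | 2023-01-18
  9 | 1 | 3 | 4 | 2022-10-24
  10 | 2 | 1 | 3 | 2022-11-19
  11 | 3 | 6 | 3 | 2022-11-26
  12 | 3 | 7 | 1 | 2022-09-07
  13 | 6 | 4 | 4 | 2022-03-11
SELECT name, stock FROM products WHERE stock < 137

Execution result:
name | stock
Router | 64
Mouse | 22
Tablet | 130
Printer | 28
Monitor | 32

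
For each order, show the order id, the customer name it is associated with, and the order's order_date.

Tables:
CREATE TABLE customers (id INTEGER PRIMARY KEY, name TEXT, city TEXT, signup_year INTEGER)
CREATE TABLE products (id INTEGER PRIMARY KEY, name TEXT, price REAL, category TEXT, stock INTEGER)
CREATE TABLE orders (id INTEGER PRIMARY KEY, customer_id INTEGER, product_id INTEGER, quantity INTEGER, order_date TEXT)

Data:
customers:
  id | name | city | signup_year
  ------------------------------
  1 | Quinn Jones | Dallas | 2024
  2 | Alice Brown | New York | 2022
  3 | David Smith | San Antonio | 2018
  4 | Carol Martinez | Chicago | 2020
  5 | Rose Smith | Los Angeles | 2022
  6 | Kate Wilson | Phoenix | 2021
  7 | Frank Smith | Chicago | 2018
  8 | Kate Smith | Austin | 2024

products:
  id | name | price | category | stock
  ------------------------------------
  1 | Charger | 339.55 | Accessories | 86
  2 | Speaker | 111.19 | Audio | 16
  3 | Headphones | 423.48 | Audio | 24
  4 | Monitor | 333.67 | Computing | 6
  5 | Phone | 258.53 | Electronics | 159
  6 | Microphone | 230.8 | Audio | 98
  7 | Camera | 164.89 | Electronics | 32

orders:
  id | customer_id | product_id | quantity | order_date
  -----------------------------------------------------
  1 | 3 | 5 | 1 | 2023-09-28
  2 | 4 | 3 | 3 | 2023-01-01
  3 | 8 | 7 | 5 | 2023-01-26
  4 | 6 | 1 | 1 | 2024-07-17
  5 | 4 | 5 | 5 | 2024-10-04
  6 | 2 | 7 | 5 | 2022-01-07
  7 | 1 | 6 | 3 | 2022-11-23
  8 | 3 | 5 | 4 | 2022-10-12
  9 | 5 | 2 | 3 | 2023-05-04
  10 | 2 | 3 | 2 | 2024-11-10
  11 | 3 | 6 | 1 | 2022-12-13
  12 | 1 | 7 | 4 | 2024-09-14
SELECT c.id, p.name AS customer, c.order_date FROM orders c JOIN customers p ON c.customer_id = p.id

Execution result:
id | customer | order_date
1 | David Smith | 2023-09-28
2 | Carol Martinez | 2023-01-01
3 | Kate Smith | 2023-01-26
4 | Kate Wilson | 2024-07-17
5 | Carol Martinez | 2024-10-04
6 | Alice Brown | 2022-01-07
7 | Quinn Jones | 2022-11-23
8 | David Smith | 2022-10-12
9 | Rose Smith | 2023-05-04
10 | Alice Brown | 2024-11-10
11 | David Smith | 2022-12-13
12 | Quinn Jones | 2024-09-14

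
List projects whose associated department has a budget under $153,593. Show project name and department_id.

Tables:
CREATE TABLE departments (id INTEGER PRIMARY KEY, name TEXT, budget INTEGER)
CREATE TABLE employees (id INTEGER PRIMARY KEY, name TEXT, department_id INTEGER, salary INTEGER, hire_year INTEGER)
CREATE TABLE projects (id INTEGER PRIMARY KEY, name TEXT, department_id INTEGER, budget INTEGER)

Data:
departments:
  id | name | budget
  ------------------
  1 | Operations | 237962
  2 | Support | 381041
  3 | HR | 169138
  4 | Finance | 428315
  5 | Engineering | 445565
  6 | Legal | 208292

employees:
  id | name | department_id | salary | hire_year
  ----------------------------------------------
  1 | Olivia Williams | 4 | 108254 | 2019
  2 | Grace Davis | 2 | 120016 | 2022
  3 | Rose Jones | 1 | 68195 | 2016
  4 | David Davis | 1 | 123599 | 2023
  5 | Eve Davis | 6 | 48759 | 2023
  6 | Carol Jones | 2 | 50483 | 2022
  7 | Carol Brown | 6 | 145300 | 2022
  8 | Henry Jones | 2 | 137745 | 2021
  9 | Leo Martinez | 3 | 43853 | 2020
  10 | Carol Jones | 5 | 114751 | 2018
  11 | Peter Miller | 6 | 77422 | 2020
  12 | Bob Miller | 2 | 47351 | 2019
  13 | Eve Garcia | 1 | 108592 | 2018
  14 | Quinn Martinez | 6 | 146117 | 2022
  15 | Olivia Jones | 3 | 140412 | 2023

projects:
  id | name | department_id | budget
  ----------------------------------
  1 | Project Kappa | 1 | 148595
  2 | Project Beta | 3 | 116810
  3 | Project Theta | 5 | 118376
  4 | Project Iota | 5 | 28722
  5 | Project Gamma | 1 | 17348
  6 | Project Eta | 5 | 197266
SELECT name, department_id FROM projects WHERE department_id IN (SELECT id FROM departments WHERE budget < 153593)

Execution result:
(no rows)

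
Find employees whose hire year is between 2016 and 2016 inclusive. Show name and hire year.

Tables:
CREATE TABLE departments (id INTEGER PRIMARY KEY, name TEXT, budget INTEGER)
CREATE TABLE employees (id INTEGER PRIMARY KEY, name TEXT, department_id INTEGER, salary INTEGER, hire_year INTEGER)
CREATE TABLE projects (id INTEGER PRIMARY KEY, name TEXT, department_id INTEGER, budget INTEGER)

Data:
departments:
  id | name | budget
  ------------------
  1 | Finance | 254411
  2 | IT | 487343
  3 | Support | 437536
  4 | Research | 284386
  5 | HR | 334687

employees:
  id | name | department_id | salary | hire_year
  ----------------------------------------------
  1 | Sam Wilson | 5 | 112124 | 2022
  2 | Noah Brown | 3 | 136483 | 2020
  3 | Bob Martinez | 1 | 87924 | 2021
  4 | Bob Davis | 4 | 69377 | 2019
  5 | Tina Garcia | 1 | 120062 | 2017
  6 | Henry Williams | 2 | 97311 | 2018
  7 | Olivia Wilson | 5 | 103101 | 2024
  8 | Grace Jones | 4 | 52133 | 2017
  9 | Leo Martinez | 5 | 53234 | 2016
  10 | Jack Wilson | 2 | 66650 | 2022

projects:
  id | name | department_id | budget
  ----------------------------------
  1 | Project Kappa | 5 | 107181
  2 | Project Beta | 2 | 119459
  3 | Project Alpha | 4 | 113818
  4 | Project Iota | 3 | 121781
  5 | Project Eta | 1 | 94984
SELECT name, hire_year FROM employees WHERE hire_year BETWEEN 2016 AND 2016

Execution result:
name | hire_year
Leo Martinez | 2016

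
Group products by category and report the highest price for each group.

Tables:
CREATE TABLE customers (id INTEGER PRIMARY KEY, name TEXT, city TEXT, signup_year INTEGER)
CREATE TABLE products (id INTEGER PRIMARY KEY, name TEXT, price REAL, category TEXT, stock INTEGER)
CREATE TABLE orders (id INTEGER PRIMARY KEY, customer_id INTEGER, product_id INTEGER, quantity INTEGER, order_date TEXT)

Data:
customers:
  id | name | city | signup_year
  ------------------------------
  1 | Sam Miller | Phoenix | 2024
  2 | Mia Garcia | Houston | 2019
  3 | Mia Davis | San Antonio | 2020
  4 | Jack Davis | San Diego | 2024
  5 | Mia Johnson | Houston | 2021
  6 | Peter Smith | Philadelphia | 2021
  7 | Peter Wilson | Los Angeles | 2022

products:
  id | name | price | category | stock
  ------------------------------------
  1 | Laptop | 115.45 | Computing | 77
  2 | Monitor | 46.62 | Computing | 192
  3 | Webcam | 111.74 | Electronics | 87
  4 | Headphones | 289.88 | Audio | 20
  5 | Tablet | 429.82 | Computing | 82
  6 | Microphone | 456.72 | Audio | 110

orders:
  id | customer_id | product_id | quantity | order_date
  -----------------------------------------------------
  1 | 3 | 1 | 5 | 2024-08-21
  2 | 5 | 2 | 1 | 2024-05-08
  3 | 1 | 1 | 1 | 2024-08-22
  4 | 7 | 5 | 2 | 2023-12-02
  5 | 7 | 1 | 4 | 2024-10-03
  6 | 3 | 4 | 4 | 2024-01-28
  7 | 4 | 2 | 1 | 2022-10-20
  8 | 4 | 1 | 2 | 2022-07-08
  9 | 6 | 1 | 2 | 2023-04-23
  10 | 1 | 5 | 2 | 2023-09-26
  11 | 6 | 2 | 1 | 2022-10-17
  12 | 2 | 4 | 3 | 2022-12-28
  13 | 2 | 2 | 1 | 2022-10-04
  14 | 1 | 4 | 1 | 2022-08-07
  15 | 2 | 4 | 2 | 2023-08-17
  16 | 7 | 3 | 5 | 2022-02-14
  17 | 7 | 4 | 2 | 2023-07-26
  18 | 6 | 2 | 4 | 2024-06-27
SELECT category, MAX(price) AS max_price FROM products GROUP BY category

Execution result:
category | max_price
Audio | 456.72
Computing | 429.82
Electronics | 111.74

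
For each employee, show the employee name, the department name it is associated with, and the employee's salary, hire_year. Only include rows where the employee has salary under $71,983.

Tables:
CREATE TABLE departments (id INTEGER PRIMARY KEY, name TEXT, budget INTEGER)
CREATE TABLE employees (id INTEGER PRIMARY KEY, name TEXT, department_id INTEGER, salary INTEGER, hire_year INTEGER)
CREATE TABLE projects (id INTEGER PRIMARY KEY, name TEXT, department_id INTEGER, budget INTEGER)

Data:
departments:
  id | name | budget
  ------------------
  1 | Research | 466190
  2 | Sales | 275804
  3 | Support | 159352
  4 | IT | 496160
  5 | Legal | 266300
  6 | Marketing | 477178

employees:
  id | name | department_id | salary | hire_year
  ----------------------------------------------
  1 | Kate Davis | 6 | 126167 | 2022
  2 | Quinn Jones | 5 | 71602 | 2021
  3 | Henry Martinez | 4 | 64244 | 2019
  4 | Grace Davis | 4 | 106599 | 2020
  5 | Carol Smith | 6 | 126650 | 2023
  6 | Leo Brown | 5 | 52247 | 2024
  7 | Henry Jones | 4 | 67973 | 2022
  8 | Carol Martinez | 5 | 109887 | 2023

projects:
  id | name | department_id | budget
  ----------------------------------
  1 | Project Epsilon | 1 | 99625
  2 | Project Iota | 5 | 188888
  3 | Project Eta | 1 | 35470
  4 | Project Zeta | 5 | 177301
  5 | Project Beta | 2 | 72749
SELECT c.name, p.name AS department, c.salary, c.hire_year FROM employees c JOIN departments p ON c.department_id = p.id WHERE c.salary < 71983

Execution result:
name | department | salary | hire_year
Quinn Jones | Legal | 71602 | 2021
Henry Martinez | IT | 64244 | 2019
Leo Brown | Legal | 52247 | 2024
Henry Jones | IT | 67973 | 2022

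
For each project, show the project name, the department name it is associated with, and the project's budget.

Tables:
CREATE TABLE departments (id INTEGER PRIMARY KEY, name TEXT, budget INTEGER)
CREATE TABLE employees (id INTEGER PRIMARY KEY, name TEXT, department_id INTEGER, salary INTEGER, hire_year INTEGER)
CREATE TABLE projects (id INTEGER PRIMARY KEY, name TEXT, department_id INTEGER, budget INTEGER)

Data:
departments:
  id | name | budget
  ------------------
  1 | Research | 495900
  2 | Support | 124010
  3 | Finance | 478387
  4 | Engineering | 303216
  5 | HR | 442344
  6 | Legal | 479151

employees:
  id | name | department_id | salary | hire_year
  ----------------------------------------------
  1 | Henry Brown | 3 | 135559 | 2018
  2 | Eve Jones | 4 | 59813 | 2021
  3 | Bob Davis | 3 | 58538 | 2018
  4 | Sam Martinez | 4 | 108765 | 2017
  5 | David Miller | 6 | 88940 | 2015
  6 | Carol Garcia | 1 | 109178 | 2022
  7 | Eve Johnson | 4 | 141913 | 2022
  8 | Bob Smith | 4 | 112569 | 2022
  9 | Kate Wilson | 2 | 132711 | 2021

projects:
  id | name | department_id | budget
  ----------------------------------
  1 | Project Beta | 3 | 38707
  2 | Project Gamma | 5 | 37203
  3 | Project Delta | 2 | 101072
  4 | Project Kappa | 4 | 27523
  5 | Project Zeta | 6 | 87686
SELECT c.name, p.name AS department, c.budget FROM projects c JOIN departments p ON c.department_id = p.id

Execution result:
name | department | budget
Project Beta | Finance | 38707
Project Gamma | HR | 37203
Project Delta | Support | 101072
Project Kappa | Engineering | 27523
Project Zeta | Legal | 87686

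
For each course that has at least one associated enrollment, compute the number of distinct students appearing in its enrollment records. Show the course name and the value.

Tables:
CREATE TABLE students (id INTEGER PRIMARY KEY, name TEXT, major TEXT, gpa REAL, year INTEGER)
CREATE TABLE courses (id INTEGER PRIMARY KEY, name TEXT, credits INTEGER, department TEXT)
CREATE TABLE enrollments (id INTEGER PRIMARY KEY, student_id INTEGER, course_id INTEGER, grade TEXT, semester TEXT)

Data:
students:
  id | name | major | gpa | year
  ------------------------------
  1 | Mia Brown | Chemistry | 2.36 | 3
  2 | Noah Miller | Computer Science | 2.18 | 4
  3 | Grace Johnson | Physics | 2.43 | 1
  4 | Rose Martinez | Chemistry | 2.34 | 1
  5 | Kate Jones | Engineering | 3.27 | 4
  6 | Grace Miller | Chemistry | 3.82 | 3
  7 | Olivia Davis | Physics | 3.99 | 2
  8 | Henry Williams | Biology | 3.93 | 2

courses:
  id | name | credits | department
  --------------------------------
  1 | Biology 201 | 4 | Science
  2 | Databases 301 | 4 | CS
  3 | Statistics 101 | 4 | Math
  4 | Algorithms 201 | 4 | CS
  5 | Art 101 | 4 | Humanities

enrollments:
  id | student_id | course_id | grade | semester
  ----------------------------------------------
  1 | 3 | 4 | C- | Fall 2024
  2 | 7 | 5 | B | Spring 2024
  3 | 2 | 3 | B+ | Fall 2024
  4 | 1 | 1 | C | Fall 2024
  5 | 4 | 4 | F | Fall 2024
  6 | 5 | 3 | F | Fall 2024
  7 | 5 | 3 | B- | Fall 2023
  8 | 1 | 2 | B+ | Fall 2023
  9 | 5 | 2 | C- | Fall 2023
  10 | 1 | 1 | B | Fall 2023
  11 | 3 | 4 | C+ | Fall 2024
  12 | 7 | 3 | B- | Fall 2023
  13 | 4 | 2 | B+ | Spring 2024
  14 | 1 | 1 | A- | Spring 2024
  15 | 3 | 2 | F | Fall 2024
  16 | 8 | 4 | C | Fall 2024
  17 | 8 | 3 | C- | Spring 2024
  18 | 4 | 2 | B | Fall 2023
SELECT p.name, COUNT(DISTINCT c.student_id) AS distinct_student_count FROM enrollments c JOIN courses p ON c.course_id = p.id GROUP BY p.id, p.name

Execution result:
name | distinct_student_count
Biology 201 | 1
Databases 301 | 4
Statistics 101 | 4
Algorithms 201 | 3
Art 101 | 1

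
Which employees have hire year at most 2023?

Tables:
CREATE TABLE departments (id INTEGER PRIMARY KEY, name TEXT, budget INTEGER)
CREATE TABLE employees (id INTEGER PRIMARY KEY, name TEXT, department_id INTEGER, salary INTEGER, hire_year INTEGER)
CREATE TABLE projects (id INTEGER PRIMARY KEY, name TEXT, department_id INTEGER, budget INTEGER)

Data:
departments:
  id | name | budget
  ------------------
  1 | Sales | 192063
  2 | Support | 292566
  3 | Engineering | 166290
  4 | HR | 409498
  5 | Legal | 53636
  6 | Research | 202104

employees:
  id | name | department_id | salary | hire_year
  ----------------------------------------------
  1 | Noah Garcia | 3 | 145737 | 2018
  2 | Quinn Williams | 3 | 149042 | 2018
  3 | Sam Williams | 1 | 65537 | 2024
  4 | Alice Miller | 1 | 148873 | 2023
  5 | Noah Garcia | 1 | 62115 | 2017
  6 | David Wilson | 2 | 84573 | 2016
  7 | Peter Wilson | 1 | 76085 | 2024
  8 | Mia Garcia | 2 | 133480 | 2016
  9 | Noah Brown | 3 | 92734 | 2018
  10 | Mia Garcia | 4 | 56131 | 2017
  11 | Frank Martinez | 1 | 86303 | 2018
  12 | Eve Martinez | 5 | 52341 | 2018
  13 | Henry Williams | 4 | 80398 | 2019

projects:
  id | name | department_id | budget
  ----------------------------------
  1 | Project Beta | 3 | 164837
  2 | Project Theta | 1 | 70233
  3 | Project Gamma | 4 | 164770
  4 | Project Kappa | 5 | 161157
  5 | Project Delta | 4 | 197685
SELECT name, hire_year FROM employees WHERE hire_year <= 2023

Execution result:
name | hire_year
Noah Garcia | 2018
Quinn Williams | 2018
Alice Miller | 2023
Noah Garcia | 2017
David Wilson | 2016
Mia Garcia | 2016
Noah Brown | 2018
Mia Garcia | 2017
Frank Martinez | 2018
Eve Martinez | 2018
Henry Williams | 2019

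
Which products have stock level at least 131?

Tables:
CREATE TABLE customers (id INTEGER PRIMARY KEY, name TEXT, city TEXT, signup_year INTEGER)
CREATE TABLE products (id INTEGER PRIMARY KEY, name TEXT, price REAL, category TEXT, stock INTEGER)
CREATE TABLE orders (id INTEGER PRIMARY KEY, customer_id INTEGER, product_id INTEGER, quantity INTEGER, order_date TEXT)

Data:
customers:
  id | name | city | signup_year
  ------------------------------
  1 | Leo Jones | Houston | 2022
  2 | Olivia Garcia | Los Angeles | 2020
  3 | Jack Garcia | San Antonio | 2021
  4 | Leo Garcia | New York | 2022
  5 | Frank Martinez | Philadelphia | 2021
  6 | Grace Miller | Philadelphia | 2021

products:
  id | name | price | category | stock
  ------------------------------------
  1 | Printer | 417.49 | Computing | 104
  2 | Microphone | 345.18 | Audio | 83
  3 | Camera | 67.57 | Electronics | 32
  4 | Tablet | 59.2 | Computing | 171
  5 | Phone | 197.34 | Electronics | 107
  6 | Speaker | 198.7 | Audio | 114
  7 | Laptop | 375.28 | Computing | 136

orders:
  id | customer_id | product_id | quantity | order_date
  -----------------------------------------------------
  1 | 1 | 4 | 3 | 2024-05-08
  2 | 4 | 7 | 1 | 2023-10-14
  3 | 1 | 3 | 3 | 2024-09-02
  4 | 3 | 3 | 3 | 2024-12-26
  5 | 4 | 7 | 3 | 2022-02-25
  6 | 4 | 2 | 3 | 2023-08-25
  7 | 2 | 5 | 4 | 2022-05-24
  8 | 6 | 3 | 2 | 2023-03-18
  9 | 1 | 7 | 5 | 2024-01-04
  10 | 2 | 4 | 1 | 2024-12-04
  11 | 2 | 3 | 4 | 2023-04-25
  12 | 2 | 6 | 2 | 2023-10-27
SELECT name, stock FROM products WHERE stock >= 131

Execution result:
name | stock
Tablet | 171
Laptop | 136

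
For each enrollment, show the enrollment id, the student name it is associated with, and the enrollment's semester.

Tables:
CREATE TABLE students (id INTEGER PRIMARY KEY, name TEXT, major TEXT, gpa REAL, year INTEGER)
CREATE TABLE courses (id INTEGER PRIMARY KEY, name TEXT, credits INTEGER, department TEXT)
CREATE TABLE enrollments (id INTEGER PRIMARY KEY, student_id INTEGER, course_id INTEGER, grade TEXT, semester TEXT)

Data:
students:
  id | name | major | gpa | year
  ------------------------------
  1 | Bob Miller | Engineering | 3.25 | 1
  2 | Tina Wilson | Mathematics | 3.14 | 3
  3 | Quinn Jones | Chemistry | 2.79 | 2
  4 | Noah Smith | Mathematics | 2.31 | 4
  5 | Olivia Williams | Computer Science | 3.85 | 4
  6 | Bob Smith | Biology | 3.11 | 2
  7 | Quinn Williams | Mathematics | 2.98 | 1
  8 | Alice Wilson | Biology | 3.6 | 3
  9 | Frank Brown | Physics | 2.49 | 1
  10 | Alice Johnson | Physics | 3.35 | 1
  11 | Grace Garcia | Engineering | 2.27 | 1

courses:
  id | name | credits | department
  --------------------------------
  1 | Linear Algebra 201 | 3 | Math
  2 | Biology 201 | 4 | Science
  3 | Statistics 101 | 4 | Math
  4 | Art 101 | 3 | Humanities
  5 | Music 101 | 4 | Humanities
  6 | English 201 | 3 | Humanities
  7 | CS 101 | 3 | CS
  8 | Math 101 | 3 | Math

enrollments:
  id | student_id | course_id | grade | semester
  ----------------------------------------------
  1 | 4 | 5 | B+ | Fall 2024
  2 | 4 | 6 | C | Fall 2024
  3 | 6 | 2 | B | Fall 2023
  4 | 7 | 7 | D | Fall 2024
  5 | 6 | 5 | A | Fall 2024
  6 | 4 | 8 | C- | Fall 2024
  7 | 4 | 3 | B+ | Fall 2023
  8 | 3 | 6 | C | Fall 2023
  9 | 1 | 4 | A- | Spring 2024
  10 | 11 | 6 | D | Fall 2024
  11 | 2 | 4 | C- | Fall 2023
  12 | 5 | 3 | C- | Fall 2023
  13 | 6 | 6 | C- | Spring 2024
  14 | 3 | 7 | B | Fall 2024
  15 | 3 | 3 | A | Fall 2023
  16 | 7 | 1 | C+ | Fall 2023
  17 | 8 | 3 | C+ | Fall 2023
SELECT c.id, p.name AS student, c.semester FROM enrollments c JOIN students p ON c.student_id = p.id

Execution result:
id | student | semester
1 | Noah Smith | Fall 2024
2 | Noah Smith | Fall 2024
3 | Bob Smith | Fall 2023
4 | Quinn Williams | Fall 2024
5 | Bob Smith | Fall 2024
6 | Noah Smith | Fall 2024
7 | Noah Smith | Fall 2023
8 | Quinn Jones | Fall 2023
9 | Bob Miller | Spring 2024
10 | Grace Garcia | Fall 2024
11 | Tina Wilson | Fall 2023
12 | Olivia Williams | Fall 2023
13 | Bob Smith | Spring 2024
14 | Quinn Jones | Fall 2024
15 | Quinn Jones | Fall 2023
16 | Quinn Williams | Fall 2023
17 | Alice Wilson | Fall 2023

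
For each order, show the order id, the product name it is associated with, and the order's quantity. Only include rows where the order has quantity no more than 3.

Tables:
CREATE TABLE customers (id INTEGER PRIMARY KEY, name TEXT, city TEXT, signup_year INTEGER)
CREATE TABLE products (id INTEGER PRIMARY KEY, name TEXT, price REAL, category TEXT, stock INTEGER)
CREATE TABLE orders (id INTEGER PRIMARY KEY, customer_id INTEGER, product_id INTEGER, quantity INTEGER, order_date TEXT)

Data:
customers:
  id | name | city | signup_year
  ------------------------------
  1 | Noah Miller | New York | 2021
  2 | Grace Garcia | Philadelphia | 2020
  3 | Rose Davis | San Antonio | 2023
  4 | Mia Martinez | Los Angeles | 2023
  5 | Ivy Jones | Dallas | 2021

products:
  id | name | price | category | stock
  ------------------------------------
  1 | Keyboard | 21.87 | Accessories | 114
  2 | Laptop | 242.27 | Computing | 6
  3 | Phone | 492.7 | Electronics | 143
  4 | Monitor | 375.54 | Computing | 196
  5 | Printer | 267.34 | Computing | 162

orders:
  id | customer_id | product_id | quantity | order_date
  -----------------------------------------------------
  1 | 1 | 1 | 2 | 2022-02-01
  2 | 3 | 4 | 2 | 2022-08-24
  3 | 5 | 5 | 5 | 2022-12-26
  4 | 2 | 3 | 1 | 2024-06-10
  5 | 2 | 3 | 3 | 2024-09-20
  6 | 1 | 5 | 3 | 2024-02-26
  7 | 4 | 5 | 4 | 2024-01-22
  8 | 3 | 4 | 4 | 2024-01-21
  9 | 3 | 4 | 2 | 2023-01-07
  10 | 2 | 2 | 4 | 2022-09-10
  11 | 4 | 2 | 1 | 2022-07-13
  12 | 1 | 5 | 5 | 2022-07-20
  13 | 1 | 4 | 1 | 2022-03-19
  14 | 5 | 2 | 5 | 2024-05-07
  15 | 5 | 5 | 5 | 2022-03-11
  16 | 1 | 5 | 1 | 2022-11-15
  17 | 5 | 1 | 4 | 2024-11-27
SELECT c.id, p.name AS product, c.quantity FROM orders c JOIN products p ON c.product_id = p.id WHERE c.quantity <= 3

Execution result:
id | product | quantity
1 | Keyboard | 2
2 | Monitor | 2
4 | Phone | 1
5 | Phone | 3
6 | Printer | 3
9 | Monitor | 2
11 | Laptop | 1
13 | Monitor | 1
16 | Printer | 1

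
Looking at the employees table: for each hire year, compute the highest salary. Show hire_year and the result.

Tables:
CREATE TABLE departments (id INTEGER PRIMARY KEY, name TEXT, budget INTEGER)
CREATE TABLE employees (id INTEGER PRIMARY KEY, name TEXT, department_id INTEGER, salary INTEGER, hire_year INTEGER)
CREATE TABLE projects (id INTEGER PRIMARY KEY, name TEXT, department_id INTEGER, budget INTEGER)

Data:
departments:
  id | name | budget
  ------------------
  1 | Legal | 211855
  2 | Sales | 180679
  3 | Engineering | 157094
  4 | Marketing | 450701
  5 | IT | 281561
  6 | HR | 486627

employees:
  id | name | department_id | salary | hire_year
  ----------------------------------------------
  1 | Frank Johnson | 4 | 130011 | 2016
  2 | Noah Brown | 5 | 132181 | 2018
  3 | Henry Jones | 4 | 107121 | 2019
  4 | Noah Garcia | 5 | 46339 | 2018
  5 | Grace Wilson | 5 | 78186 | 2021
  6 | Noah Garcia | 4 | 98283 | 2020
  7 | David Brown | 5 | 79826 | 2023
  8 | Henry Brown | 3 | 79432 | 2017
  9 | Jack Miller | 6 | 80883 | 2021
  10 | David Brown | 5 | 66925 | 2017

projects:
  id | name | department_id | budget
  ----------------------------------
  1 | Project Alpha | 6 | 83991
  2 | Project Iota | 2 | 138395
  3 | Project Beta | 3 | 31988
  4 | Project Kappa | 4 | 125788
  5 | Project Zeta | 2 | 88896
SELECT hire_year, MAX(salary) AS max_salary FROM employees GROUP BY hire_year

Execution result:
hire_year | max_salary
2016 | 130011
2017 | 79432
2018 | 132181
2019 | 107121
2020 | 98283
2021 | 80883
2023 | 79826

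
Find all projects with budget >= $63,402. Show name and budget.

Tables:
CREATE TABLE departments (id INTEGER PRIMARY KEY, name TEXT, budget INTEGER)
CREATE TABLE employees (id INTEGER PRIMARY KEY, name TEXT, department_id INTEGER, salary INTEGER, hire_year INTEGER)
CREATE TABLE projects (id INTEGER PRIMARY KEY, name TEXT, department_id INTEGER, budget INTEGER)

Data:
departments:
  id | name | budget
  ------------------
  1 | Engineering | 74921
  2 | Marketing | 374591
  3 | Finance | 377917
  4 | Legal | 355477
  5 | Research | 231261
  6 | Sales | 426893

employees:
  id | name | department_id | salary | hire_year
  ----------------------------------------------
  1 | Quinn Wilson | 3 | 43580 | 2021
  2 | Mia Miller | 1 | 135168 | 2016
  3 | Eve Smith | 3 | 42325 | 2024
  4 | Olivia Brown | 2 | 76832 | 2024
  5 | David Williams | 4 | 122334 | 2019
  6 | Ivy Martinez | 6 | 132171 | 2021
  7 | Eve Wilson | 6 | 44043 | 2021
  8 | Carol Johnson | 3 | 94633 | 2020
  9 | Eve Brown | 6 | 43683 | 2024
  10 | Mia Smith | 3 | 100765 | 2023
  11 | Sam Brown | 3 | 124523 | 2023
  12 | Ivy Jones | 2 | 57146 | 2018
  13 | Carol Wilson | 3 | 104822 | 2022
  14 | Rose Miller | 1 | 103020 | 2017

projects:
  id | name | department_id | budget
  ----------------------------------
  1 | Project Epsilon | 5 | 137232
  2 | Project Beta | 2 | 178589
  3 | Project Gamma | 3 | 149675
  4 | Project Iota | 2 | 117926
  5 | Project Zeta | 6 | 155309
SELECT name, budget FROM projects WHERE budget >= 63402

Execution result:
name | budget
Project Epsilon | 137232
Project Beta | 178589
Project Gamma | 149675
Project Iota | 117926
Project Zeta | 155309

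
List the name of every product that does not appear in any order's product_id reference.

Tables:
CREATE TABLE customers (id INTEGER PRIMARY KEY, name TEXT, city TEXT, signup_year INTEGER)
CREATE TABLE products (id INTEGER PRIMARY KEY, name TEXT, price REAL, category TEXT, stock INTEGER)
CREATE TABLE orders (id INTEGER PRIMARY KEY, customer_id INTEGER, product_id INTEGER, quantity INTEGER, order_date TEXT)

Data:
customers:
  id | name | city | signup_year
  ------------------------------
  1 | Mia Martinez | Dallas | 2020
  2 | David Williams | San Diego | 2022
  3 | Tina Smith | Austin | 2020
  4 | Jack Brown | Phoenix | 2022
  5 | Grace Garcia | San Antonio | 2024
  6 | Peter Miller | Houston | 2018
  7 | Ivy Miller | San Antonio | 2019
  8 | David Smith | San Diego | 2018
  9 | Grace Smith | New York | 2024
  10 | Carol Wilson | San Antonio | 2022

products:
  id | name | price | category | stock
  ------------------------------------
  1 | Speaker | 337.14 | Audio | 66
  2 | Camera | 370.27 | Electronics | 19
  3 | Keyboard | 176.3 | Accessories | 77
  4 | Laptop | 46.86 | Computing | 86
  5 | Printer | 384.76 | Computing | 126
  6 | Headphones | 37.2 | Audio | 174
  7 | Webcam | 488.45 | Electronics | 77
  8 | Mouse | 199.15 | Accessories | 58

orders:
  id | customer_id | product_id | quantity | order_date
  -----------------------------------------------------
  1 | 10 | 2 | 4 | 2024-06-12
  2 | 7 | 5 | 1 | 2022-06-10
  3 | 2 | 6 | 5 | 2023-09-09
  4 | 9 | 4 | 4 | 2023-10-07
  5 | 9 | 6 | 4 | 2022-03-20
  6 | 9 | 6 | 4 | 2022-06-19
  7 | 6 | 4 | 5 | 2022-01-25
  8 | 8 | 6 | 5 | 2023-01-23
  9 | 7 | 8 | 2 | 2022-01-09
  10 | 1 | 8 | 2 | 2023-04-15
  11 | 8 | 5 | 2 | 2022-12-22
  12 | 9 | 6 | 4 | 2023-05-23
SELECT p.name FROM products p LEFT JOIN orders c ON c.product_id = p.id WHERE c.id IS NULL

Execution result:
name
Speaker
Keyboard
Webcam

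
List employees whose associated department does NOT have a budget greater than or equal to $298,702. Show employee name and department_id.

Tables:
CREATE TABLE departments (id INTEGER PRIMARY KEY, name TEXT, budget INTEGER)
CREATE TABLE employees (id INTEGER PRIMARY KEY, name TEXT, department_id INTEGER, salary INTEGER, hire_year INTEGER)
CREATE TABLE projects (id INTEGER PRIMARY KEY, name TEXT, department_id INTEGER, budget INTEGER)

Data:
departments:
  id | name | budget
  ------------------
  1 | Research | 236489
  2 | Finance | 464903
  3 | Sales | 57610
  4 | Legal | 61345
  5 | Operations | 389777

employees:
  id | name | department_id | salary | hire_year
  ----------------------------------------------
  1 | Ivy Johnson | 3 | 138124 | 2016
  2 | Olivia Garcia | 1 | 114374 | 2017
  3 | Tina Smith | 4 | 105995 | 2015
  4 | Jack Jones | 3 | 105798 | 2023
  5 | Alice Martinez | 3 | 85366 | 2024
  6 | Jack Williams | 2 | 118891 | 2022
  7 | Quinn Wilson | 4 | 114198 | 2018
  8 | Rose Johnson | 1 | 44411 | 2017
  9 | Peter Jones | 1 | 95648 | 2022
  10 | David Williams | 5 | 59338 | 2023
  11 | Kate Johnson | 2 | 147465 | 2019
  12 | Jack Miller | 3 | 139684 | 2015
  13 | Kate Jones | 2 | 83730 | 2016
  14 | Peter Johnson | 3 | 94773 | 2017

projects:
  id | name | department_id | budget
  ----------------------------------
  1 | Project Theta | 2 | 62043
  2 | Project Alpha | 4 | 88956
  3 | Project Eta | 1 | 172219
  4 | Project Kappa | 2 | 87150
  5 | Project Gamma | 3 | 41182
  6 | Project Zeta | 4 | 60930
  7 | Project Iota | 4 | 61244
SELECT name, department_id FROM employees WHERE department_id NOT IN (SELECT id FROM departments WHERE budget >= 298702)

Execution result:
name | department_id
Ivy Johnson | 3
Olivia Garcia | 1
Tina Smith | 4
Jack Jones | 3
Alice Martinez | 3
Quinn Wilson | 4
Rose Johnson | 1
Peter Jones | 1
Jack Miller | 3
Peter Johnson | 3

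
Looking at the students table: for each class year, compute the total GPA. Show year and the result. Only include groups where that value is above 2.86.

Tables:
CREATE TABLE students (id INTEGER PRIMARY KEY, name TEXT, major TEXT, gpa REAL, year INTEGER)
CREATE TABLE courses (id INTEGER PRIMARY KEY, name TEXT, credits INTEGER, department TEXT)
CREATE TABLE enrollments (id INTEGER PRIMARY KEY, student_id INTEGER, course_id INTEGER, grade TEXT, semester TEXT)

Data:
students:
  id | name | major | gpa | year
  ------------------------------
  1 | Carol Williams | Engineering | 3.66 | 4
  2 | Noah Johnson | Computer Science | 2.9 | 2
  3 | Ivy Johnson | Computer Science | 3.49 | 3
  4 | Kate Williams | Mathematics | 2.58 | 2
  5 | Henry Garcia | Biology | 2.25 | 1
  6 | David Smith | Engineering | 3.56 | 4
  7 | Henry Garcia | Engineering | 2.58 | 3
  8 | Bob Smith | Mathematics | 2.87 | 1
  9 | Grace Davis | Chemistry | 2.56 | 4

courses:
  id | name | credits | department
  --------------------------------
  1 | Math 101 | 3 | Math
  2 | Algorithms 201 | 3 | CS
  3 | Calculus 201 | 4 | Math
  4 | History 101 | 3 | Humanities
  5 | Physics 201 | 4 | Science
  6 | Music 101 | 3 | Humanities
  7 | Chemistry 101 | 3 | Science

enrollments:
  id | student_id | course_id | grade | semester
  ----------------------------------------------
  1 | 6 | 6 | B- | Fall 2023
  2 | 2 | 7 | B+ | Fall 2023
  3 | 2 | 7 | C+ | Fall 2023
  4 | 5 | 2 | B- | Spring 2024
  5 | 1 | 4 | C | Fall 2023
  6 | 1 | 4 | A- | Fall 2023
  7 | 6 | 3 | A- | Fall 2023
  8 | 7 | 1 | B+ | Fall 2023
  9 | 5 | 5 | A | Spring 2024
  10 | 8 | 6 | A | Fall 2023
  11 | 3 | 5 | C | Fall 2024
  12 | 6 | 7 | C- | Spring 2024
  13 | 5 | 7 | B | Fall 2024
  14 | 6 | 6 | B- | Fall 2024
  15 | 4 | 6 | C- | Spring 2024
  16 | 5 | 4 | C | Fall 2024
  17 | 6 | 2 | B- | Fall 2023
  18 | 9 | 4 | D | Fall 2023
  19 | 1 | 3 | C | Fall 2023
SELECT year, SUM(gpa) AS sum_gpa FROM students GROUP BY year HAVING SUM(gpa) > 2.86

Execution result:
year | sum_gpa
1 | 5.12
2 | 5.48
3 | 6.07
4 | 9.78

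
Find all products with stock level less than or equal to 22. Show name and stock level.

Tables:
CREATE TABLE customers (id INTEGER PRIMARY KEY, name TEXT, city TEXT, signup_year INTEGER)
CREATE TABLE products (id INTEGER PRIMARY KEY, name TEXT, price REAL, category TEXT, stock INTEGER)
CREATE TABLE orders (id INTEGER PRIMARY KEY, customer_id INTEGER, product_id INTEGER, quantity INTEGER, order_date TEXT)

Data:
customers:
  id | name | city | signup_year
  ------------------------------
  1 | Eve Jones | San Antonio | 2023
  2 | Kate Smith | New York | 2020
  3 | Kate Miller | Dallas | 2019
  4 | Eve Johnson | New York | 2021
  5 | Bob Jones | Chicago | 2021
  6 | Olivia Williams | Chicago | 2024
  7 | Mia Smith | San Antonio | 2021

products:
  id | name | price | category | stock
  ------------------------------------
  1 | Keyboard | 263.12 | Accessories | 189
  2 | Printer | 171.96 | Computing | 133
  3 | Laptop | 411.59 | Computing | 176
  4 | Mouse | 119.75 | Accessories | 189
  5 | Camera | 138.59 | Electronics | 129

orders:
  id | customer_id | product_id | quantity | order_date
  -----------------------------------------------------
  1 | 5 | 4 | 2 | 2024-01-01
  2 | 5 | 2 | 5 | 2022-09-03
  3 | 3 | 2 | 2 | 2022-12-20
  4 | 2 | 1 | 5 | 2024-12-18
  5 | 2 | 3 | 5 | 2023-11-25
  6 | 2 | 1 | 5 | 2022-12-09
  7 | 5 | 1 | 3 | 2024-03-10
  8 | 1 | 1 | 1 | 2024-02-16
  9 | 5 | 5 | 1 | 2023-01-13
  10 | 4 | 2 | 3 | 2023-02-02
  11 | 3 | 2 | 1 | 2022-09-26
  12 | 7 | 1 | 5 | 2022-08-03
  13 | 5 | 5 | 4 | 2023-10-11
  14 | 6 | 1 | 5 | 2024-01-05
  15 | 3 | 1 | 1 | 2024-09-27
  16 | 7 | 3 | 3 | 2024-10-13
SELECT name, stock FROM products WHERE stock <= 22

Execution result:
(no rows)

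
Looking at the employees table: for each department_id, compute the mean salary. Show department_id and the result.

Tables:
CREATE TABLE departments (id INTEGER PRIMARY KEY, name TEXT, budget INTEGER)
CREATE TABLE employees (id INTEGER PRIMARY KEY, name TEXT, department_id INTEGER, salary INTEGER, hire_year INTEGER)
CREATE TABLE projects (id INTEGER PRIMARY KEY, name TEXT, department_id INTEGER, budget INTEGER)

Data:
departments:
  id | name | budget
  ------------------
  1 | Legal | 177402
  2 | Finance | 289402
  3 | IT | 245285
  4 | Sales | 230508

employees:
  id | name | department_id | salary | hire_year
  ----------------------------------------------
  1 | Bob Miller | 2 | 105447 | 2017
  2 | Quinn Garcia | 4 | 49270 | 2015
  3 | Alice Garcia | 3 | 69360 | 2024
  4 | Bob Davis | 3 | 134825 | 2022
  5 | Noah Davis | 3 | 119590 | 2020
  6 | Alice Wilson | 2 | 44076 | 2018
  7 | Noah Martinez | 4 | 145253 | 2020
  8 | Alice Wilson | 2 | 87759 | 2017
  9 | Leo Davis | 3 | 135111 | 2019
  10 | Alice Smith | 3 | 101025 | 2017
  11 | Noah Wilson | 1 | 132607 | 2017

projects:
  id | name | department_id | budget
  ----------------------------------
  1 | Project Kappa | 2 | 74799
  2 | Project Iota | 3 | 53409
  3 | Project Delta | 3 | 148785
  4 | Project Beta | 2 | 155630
SELECT department_id, AVG(salary) AS avg_salary FROM employees GROUP BY department_id

Execution result:
department_id | avg_salary
1 | 132607.00
2 | 79094.00
3 | 111982.20
4 | 97261.50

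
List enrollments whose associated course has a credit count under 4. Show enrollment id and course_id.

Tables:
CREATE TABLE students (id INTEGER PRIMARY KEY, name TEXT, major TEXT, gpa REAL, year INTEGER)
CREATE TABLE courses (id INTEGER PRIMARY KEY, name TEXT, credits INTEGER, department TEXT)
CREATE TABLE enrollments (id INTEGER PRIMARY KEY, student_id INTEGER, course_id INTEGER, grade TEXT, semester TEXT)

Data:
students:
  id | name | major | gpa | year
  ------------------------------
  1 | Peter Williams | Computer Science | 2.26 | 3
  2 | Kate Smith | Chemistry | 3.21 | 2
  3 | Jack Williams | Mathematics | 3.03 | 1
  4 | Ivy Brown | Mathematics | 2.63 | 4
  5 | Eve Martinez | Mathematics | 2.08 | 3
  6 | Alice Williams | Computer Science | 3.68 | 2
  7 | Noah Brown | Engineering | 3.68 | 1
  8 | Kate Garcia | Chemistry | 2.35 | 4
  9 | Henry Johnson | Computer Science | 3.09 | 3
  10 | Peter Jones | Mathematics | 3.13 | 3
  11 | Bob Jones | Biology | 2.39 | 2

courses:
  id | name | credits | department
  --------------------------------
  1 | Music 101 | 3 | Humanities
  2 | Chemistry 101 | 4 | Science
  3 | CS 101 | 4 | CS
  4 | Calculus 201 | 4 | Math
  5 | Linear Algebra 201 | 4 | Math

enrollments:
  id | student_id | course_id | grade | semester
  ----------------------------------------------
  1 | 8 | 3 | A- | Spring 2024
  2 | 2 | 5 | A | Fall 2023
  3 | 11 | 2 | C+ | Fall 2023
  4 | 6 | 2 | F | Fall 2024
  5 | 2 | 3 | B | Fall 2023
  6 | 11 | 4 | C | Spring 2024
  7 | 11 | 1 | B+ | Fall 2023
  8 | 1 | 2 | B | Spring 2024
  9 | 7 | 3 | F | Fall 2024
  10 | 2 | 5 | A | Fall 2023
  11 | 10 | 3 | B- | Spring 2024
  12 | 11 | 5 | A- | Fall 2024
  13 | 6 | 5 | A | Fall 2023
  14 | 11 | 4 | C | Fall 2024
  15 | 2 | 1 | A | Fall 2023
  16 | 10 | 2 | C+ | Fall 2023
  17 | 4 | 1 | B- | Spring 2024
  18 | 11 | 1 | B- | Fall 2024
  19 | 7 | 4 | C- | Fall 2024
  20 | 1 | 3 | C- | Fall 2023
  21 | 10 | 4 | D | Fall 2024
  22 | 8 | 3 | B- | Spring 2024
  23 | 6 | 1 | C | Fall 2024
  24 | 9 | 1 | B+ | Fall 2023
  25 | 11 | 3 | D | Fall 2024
SELECT id, course_id FROM enrollments WHERE course_id IN (SELECT id FROM courses WHERE credits < 4)

Execution result:
id | course_id
7 | 1
15 | 1
17 | 1
18 | 1
23 | 1
24 | 1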